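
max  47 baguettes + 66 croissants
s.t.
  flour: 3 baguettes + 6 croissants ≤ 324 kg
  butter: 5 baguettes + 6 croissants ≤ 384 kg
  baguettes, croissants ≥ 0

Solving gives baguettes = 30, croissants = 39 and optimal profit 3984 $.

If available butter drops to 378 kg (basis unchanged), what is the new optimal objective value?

At the optimum: flour uses 324 of 324 (binding); butter uses 384 of 384 (binding).
Dual feasibility on the basic columns requires 3·y_flour + 5·y_butter = 47, 6·y_flour + 6·y_butter = 66.
Solving: y_flour = 4, y_butter = 7.
Δz = y_butter·Δb = 7 × (-6) = -42, so new z* = 3984 − 42 = 3942.

3942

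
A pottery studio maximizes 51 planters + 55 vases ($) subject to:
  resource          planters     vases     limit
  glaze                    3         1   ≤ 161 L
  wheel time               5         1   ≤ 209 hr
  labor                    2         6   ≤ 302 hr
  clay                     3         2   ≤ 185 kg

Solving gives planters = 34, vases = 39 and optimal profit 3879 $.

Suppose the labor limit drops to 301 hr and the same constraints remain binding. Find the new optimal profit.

3871

At the optimum: glaze uses 141 of 161 (slack = 20); wheel time uses 209 of 209 (binding); labor uses 302 of 302 (binding); clay uses 180 of 185 (slack = 5).
By complementary slackness, y = 0 for the non-binding constraints.
Dual feasibility on the basic columns requires 5·y_wheel time + 2·y_labor = 51, 1·y_wheel time + 6·y_labor = 55.
Solving: y_wheel time = 7, y_labor = 8.
Δz = y_labor·Δb = 8 × (-1) = -8, so new z* = 3879 − 8 = 3871.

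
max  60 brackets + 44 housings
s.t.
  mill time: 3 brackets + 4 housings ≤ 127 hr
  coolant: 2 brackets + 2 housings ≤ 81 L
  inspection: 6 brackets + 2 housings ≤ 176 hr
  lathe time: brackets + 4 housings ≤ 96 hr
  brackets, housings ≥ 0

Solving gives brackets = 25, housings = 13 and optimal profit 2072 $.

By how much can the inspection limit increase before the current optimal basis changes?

45

Binding constraints: mill time, inspection. The basis is B = [[3,4],[6,2]] with det -18.
Per unit increase in inspection, x* moves by d = (0.2222, -0.1667).
The basis stays optimal until coolant becomes binding; allowable increase = 45 hr.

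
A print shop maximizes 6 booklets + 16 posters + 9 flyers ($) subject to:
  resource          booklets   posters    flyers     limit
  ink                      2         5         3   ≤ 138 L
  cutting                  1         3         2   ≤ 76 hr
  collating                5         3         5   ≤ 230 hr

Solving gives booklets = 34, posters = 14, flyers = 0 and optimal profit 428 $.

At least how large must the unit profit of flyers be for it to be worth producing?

Binding: ink and cutting. Non-binding: collating (18 unused).
Slack constraints have shadow price 0 (complementary slackness).
Dual feasibility on the basic columns requires 2·y_ink + 1·y_cutting = 6, 5·y_ink + 3·y_cutting = 16.
This yields shadow prices y_ink = 2, y_cutting = 2.
flyers enters the basis when its profit ≥ yᵀa₃ = 2·3 + 2·2 = 10.

10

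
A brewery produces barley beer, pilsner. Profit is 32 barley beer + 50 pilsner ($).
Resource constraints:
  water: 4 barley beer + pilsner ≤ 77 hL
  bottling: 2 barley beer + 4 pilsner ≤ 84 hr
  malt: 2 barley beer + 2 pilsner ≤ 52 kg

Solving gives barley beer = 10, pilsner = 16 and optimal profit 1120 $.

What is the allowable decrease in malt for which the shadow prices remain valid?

Binding constraints: bottling, malt. The basis is B = [[2,4],[2,2]] with det -4.
Per unit decrease in malt, x* moves by d = (-1, 0.5).
The basis stays optimal until barley beer reaches 0; allowable decrease = 10 kg.

10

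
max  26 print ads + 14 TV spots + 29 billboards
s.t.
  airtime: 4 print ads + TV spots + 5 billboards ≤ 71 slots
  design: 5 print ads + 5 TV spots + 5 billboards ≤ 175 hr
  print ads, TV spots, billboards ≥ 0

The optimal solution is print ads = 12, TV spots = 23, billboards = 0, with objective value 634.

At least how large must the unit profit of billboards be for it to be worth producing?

At the optimum: airtime uses 71 of 71 (binding); design uses 175 of 175 (binding).
The binding rows give the dual system: 4·y_airtime + 5·y_design = 26 and 1·y_airtime + 5·y_design = 14.
This yields shadow prices y_airtime = 4, y_design = 2.
billboards enters the basis when its profit ≥ yᵀa₃ = 4·5 + 2·5 = 30.

30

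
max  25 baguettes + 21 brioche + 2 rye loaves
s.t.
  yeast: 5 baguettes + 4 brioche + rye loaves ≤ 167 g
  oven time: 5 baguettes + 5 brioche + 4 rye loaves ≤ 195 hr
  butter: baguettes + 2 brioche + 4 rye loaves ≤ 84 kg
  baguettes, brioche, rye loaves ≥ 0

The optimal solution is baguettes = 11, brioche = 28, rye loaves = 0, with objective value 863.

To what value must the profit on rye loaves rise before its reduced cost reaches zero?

8

Binding: yeast and oven time. Non-binding: butter (17 unused).
Slack constraints have shadow price 0 (complementary slackness).
From A_Bᵀ y = c: 5·y_yeast + 5·y_oven time = 25; 4·y_yeast + 5·y_oven time = 21.
→ y_yeast = 4 and y_oven time = 1.
rye loaves enters the basis when its profit ≥ yᵀa₃ = 4·1 + 1·4 = 8.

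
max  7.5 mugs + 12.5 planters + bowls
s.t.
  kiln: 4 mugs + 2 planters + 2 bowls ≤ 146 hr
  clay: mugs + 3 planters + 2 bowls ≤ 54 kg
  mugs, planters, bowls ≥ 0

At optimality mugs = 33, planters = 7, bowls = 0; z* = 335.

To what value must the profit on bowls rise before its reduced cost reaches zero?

Both kiln and clay are binding at x*.
The binding rows give the dual system: 4·y_kiln + 1·y_clay = 7.5 and 2·y_kiln + 3·y_clay = 12.5.
→ y_kiln = 1 and y_clay = 3.5.
bowls enters the basis when its profit ≥ yᵀa₃ = 1·2 + 3.5·2 = 9.

9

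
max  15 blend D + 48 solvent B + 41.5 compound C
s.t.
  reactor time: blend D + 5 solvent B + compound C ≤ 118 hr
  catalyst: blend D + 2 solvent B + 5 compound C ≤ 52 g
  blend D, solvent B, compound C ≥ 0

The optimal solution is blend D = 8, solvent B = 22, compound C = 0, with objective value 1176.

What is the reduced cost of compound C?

At the optimum: reactor time uses 118 of 118 (binding); catalyst uses 52 of 52 (binding).
The binding rows give the dual system: 1·y_reactor time + 1·y_catalyst = 15 and 5·y_reactor time + 2·y_catalyst = 48.
Solving: y_reactor time = 6, y_catalyst = 9.
Reduced cost of compound C: c₃ − yᵀa₃ = 41.5 − (6·1 + 9·5) = 41.5 − 51 = -9.5.

-9.5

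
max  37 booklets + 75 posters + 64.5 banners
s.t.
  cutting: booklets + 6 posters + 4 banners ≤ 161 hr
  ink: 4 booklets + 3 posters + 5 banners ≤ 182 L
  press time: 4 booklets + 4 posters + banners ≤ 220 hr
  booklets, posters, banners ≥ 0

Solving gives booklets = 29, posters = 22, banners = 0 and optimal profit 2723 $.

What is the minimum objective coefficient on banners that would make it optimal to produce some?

71

Binding: cutting and ink. Non-binding: press time (16 unused).
By complementary slackness, y = 0 for the non-binding constraint.
From A_Bᵀ y = c: 1·y_cutting + 4·y_ink = 37; 6·y_cutting + 3·y_ink = 75.
Solving: y_cutting = 9, y_ink = 7.
banners enters the basis when its profit ≥ yᵀa₃ = 9·4 + 7·5 = 71.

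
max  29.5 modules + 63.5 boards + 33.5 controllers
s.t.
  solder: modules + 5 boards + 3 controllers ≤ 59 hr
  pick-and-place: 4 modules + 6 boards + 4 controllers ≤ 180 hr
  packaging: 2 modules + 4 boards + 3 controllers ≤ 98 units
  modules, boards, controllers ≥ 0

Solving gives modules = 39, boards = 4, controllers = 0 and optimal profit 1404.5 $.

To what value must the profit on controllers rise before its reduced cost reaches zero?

40.5

Binding: solder and pick-and-place. Non-binding: packaging (4 unused).
Slack constraints have shadow price 0 (complementary slackness).
From A_Bᵀ y = c: 1·y_solder + 4·y_pick-and-place = 29.5; 5·y_solder + 6·y_pick-and-place = 63.5.
This yields shadow prices y_solder = 5.5, y_pick-and-place = 6.
controllers enters the basis when its profit ≥ yᵀa₃ = 5.5·3 + 6·4 = 40.5.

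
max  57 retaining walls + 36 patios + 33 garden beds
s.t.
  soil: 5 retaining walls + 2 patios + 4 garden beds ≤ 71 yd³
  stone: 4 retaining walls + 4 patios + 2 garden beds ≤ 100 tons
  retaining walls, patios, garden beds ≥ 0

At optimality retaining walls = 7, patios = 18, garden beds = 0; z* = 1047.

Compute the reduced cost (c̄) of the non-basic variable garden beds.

-6

Both soil and stone are binding at x*.
The binding rows give the dual system: 5·y_soil + 4·y_stone = 57 and 2·y_soil + 4·y_stone = 36.
This yields shadow prices y_soil = 7, y_stone = 5.5.
Reduced cost of garden beds: c₃ − yᵀa₃ = 33 − (7·4 + 5.5·2) = 33 − 39 = -6.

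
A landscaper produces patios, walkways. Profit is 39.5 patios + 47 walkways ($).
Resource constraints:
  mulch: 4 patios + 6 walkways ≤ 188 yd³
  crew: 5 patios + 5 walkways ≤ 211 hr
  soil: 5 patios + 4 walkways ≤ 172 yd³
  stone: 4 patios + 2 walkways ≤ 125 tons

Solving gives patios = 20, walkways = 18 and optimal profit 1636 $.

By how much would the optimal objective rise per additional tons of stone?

Check each constraint at x*: mulch 188/188 (tight); crew 190/211 (slack 21); soil 172/172 (tight); stone 116/125 (slack 9).
Since crew, stone are not tight, their duals are 0.
Dual feasibility on the basic columns requires 4·y_mulch + 5·y_soil = 39.5, 6·y_mulch + 4·y_soil = 47.
This yields shadow prices y_mulch = 5.5, y_soil = 3.5.
Shadow price of stone = 0.

0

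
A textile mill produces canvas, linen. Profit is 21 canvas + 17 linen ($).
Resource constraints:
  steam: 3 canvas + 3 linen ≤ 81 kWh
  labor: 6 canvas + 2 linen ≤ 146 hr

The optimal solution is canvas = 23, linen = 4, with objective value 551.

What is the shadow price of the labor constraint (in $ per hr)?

Check each constraint at x*: steam 81/81 (tight); labor 146/146 (tight).
Dual feasibility on the basic columns requires 3·y_steam + 6·y_labor = 21, 3·y_steam + 2·y_labor = 17.
→ y_steam = 5 and y_labor = 1.
Shadow price of labor = 1.

1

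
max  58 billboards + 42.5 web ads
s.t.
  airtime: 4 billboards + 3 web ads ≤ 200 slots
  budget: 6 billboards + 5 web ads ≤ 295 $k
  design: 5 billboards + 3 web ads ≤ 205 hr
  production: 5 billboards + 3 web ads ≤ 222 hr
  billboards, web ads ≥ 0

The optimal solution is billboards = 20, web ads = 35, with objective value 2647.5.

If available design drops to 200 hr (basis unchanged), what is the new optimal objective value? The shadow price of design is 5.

2622.5

Δb = -5, so new z* = 2647.5 + (5)·(-5) = 2647.5 − 25 = 2622.5.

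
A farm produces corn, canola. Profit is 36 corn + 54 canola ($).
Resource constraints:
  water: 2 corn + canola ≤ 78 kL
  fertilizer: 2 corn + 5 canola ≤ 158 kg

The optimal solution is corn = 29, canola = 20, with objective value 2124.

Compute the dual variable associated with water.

9

Both water and fertilizer are binding at x*.
Dual feasibility on the basic columns requires 2·y_water + 2·y_fertilizer = 36, 1·y_water + 5·y_fertilizer = 54.
→ y_water = 9 and y_fertilizer = 9.
Shadow price of water = 9.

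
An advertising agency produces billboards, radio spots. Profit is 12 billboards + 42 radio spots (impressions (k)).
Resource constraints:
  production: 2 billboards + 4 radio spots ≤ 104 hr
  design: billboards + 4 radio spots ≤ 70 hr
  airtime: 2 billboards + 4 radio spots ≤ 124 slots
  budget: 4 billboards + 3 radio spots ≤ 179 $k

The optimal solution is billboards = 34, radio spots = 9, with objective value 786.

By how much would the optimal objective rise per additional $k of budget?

0

Binding: production and design. Non-binding: airtime (20 unused), budget (16 unused).
Since airtime, budget are not tight, their duals are 0.
The binding rows give the dual system: 2·y_production + 1·y_design = 12 and 4·y_production + 4·y_design = 42.
Solving: y_production = 1.5, y_design = 9.
Shadow price of budget = 0.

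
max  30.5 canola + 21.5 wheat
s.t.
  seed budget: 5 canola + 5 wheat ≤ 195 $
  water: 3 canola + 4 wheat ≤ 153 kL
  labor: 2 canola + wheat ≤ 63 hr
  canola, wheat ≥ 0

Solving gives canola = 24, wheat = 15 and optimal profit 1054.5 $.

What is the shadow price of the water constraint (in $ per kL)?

At the optimum: seed budget uses 195 of 195 (binding); water uses 132 of 153 (slack = 21); labor uses 63 of 63 (binding).
By complementary slackness, y = 0 for the non-binding constraint.
The binding rows give the dual system: 5·y_seed budget + 2·y_labor = 30.5 and 5·y_seed budget + 1·y_labor = 21.5.
This yields shadow prices y_seed budget = 2.5, y_labor = 9.
Shadow price of water = 0.

0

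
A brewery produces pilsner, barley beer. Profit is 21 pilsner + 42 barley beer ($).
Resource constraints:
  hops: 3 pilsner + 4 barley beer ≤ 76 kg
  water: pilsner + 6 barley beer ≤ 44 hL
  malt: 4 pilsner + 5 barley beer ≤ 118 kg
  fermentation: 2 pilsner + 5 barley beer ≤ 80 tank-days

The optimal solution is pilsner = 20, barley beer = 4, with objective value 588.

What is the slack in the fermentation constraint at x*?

20

fermentation used = 2·20 + 5·4 = 60; slack = 80 − 60 = 20.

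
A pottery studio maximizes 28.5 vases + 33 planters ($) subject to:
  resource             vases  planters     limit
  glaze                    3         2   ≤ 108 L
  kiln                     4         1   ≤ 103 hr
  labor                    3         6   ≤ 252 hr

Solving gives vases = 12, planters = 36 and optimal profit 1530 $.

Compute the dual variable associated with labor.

3.5

At the optimum: glaze uses 108 of 108 (binding); kiln uses 84 of 103 (slack = 19); labor uses 252 of 252 (binding).
Slack constraints have shadow price 0 (complementary slackness).
From A_Bᵀ y = c: 3·y_glaze + 3·y_labor = 28.5; 2·y_glaze + 6·y_labor = 33.
Solving: y_glaze = 6, y_labor = 3.5.
Shadow price of labor = 3.5.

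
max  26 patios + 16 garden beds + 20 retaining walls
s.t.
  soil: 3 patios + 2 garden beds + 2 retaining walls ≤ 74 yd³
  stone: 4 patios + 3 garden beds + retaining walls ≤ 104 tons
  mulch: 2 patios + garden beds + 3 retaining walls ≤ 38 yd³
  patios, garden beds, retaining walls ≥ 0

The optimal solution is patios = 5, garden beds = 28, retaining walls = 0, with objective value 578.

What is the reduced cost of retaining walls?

At the optimum: soil uses 71 of 74 (slack = 3); stone uses 104 of 104 (binding); mulch uses 38 of 38 (binding).
Since soil is not tight, its dual is 0.
From A_Bᵀ y = c: 4·y_stone + 2·y_mulch = 26; 3·y_stone + 1·y_mulch = 16.
Solving: y_stone = 3, y_mulch = 7.
Reduced cost of retaining walls: c₃ − yᵀa₃ = 20 − (3·1 + 7·3) = 20 − 24 = -4.

-4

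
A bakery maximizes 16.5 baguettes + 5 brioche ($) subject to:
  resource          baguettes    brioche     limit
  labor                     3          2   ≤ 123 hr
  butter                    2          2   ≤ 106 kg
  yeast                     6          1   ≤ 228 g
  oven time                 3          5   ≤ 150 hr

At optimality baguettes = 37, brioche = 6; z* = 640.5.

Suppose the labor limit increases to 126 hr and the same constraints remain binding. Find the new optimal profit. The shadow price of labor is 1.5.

645

Δb = 3, so new z* = 640.5 + (1.5)·(3) = 640.5 + 4.5 = 645.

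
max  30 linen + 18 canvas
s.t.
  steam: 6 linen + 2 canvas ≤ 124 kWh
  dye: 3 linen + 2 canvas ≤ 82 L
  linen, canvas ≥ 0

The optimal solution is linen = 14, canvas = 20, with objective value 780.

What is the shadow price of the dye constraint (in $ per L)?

8

Both steam and dye are binding at x*.
The binding rows give the dual system: 6·y_steam + 3·y_dye = 30 and 2·y_steam + 2·y_dye = 18.
→ y_steam = 1 and y_dye = 8.
Shadow price of dye = 8.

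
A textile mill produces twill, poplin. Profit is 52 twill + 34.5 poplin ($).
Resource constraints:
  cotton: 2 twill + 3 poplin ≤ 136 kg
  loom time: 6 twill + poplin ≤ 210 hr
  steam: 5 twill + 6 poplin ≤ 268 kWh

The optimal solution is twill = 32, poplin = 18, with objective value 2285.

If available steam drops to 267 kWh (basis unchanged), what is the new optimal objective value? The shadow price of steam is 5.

2280

Δb = -1, so new z* = 2285 + (5)·(-1) = 2285 − 5 = 2280.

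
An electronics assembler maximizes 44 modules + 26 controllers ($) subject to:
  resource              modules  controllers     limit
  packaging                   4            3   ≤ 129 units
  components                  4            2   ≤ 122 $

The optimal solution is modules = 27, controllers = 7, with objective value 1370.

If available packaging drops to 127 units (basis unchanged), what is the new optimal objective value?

At the optimum: packaging uses 129 of 129 (binding); components uses 122 of 122 (binding).
From A_Bᵀ y = c: 4·y_packaging + 4·y_components = 44; 3·y_packaging + 2·y_components = 26.
Solving: y_packaging = 4, y_components = 7.
Δz = y_packaging·Δb = 4 × (-2) = -8, so new z* = 1370 − 8 = 1362.

1362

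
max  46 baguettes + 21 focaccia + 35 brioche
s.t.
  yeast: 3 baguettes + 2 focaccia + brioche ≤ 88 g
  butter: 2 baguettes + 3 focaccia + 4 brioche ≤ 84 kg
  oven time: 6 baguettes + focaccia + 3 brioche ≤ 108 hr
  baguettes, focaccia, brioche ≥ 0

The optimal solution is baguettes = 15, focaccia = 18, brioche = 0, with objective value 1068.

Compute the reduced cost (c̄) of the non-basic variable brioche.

-3

Binding: butter and oven time. Non-binding: yeast (7 unused).
Since yeast is not tight, its dual is 0.
The binding rows give the dual system: 2·y_butter + 6·y_oven time = 46 and 3·y_butter + 1·y_oven time = 21.
Solving: y_butter = 5, y_oven time = 6.
Reduced cost of brioche: c₃ − yᵀa₃ = 35 − (5·4 + 6·3) = 35 − 38 = -3.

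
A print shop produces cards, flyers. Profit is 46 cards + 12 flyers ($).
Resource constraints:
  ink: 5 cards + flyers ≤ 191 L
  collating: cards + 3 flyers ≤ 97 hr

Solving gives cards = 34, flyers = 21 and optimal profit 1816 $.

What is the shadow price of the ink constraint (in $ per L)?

9

At the optimum: ink uses 191 of 191 (binding); collating uses 97 of 97 (binding).
The binding rows give the dual system: 5·y_ink + 1·y_collating = 46 and 1·y_ink + 3·y_collating = 12.
Solving: y_ink = 9, y_collating = 1.
Shadow price of ink = 9.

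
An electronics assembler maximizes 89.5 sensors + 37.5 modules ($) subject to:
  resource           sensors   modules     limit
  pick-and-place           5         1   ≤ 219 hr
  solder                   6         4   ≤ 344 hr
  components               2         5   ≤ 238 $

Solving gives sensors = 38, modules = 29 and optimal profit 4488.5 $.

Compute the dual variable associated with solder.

7

Binding: pick-and-place and solder. Non-binding: components (17 unused).
Since components is not tight, its dual is 0.
The binding rows give the dual system: 5·y_pick-and-place + 6·y_solder = 89.5 and 1·y_pick-and-place + 4·y_solder = 37.5.
This yields shadow prices y_pick-and-place = 9.5, y_solder = 7.
Shadow price of solder = 7.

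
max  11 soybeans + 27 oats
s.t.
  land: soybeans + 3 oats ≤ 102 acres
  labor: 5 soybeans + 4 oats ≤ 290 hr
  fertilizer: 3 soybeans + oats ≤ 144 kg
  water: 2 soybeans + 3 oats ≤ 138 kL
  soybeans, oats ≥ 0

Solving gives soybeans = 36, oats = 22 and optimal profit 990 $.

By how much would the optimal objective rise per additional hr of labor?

At the optimum: land uses 102 of 102 (binding); labor uses 268 of 290 (slack = 22); fertilizer uses 130 of 144 (slack = 14); water uses 138 of 138 (binding).
Since labor, fertilizer are not tight, their duals are 0.
Dual feasibility on the basic columns requires 1·y_land + 2·y_water = 11, 3·y_land + 3·y_water = 27.
Solving: y_land = 7, y_water = 2.
Shadow price of labor = 0.

0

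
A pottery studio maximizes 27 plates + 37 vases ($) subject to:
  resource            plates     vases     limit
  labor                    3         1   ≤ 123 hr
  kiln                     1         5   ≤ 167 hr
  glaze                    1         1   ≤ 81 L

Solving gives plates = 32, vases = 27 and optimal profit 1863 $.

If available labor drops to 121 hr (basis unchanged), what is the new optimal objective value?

1849

At the optimum: labor uses 123 of 123 (binding); kiln uses 167 of 167 (binding); glaze uses 59 of 81 (slack = 22).
By complementary slackness, y = 0 for the non-binding constraint.
From A_Bᵀ y = c: 3·y_labor + 1·y_kiln = 27; 1·y_labor + 5·y_kiln = 37.
Solving: y_labor = 7, y_kiln = 6.
Δz = y_labor·Δb = 7 × (-2) = -14, so new z* = 1863 − 14 = 1849.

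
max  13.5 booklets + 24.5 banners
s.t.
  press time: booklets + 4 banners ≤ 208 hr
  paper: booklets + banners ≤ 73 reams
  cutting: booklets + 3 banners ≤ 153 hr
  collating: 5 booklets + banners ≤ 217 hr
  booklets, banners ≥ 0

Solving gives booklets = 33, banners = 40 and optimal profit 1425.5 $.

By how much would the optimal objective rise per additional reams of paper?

8

At the optimum: press time uses 193 of 208 (slack = 15); paper uses 73 of 73 (binding); cutting uses 153 of 153 (binding); collating uses 205 of 217 (slack = 12).
Since press time, collating are not tight, their duals are 0.
From A_Bᵀ y = c: 1·y_paper + 1·y_cutting = 13.5; 1·y_paper + 3·y_cutting = 24.5.
→ y_paper = 8 and y_cutting = 5.5.
Shadow price of paper = 8.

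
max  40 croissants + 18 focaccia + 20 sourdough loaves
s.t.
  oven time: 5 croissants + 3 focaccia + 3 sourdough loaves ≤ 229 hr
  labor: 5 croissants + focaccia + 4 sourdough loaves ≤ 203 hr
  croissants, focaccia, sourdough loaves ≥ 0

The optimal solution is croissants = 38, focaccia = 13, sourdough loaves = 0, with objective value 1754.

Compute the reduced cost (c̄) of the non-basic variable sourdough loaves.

Both oven time and labor are binding at x*.
From A_Bᵀ y = c: 5·y_oven time + 5·y_labor = 40; 3·y_oven time + 1·y_labor = 18.
Solving: y_oven time = 5, y_labor = 3.
Reduced cost of sourdough loaves: c₃ − yᵀa₃ = 20 − (5·3 + 3·4) = 20 − 27 = -7.

-7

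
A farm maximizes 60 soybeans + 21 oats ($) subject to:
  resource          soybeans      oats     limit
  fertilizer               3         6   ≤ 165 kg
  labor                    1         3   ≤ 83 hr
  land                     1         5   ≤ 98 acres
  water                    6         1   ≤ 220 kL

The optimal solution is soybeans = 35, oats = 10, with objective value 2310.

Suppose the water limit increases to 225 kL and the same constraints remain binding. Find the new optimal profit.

2355

Binding: fertilizer and water. Non-binding: labor (18 unused), land (13 unused).
By complementary slackness, y = 0 for the non-binding constraints.
Dual feasibility on the basic columns requires 3·y_fertilizer + 6·y_water = 60, 6·y_fertilizer + 1·y_water = 21.
→ y_fertilizer = 2 and y_water = 9.
Δz = y_water·Δb = 9 × (5) = 45, so new z* = 2310 + 45 = 2355.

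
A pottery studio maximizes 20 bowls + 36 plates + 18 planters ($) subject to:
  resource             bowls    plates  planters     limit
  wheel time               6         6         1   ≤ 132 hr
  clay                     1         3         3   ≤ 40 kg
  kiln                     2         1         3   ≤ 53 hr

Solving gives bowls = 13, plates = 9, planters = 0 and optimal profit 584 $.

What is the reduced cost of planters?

Check each constraint at x*: wheel time 132/132 (tight); clay 40/40 (tight); kiln 35/53 (slack 18).
Slack constraints have shadow price 0 (complementary slackness).
The binding rows give the dual system: 6·y_wheel time + 1·y_clay = 20 and 6·y_wheel time + 3·y_clay = 36.
This yields shadow prices y_wheel time = 2, y_clay = 8.
Reduced cost of planters: c₃ − yᵀa₃ = 18 − (2·1 + 8·3) = 18 − 26 = -8.

-8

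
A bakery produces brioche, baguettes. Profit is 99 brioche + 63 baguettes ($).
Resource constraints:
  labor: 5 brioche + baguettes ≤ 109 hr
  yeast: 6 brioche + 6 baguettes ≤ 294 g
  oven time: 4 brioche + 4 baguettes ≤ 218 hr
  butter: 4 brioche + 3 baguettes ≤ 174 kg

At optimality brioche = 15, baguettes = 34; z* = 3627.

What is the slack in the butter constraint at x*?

12

butter used = 4·15 + 3·34 = 162; slack = 174 − 162 = 12.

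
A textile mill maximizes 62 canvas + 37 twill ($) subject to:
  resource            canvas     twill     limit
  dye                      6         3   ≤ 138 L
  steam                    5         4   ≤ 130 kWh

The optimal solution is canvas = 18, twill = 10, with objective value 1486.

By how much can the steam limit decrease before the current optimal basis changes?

15

Binding constraints: dye, steam. The basis is B = [[6,3],[5,4]] with det 9.
Per unit decrease in steam, x* moves by d = (0.3333, -0.6667).
The basis stays optimal until twill reaches 0; allowable decrease = 15 kWh.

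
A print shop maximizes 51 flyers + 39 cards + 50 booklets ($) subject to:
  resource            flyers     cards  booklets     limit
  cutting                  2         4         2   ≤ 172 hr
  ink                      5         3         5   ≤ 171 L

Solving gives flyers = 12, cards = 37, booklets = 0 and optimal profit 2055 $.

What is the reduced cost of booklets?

-1

Check each constraint at x*: cutting 172/172 (tight); ink 171/171 (tight).
From A_Bᵀ y = c: 2·y_cutting + 5·y_ink = 51; 4·y_cutting + 3·y_ink = 39.
→ y_cutting = 3 and y_ink = 9.
Reduced cost of booklets: c₃ − yᵀa₃ = 50 − (3·2 + 9·5) = 50 − 51 = -1.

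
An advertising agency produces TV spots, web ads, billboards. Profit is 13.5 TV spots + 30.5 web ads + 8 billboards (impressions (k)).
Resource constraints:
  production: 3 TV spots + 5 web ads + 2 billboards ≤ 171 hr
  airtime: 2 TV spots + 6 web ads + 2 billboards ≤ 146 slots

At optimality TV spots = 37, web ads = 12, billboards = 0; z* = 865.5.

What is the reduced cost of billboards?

Both production and airtime are binding at x*.
Dual feasibility on the basic columns requires 3·y_production + 2·y_airtime = 13.5, 5·y_production + 6·y_airtime = 30.5.
→ y_production = 2.5 and y_airtime = 3.
Reduced cost of billboards: c₃ − yᵀa₃ = 8 − (2.5·2 + 3·2) = 8 − 11 = -3.

-3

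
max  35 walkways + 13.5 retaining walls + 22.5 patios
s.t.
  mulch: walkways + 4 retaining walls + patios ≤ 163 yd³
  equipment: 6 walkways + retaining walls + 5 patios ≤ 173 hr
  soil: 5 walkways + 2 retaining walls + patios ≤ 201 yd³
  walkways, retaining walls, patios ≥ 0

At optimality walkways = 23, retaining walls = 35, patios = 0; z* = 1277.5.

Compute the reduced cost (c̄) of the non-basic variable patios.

-7

Check each constraint at x*: mulch 163/163 (tight); equipment 173/173 (tight); soil 185/201 (slack 16).
By complementary slackness, y = 0 for the non-binding constraint.
From A_Bᵀ y = c: 1·y_mulch + 6·y_equipment = 35; 4·y_mulch + 1·y_equipment = 13.5.
This yields shadow prices y_mulch = 2, y_equipment = 5.5.
Reduced cost of patios: c₃ − yᵀa₃ = 22.5 − (2·1 + 5.5·5) = 22.5 − 29.5 = -7.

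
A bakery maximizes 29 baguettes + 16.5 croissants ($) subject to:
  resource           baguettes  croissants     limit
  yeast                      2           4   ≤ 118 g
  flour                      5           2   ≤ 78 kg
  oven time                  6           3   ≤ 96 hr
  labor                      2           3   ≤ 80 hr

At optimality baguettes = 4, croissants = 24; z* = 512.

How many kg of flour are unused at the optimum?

flour used = 5·4 + 2·24 = 68; slack = 78 − 68 = 10.

10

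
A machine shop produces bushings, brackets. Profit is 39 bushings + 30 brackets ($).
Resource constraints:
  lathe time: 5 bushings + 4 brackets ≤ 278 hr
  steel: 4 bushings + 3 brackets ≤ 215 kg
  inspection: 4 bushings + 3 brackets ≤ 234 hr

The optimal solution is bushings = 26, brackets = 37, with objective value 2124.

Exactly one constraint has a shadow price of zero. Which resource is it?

lathe time: 278/278 (binding)
steel: 215/215 (binding)
inspection: 215/234 (slack 19)
By complementary slackness, a constraint with positive slack has shadow price 0 → inspection.

inspection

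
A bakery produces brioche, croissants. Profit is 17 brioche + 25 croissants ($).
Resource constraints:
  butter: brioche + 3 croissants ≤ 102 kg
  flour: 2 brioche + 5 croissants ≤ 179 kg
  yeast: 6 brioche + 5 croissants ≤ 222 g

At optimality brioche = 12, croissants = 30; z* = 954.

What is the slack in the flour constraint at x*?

5

flour used = 2·12 + 5·30 = 174; slack = 179 − 174 = 5.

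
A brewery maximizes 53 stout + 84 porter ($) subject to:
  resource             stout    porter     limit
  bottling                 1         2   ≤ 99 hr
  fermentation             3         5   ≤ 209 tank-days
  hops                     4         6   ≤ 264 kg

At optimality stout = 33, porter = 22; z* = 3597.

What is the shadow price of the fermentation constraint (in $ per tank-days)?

9

Binding: fermentation and hops. Non-binding: bottling (22 unused).
Since bottling is not tight, its dual is 0.
From A_Bᵀ y = c: 3·y_fermentation + 4·y_hops = 53; 5·y_fermentation + 6·y_hops = 84.
This yields shadow prices y_fermentation = 9, y_hops = 6.5.
Shadow price of fermentation = 9.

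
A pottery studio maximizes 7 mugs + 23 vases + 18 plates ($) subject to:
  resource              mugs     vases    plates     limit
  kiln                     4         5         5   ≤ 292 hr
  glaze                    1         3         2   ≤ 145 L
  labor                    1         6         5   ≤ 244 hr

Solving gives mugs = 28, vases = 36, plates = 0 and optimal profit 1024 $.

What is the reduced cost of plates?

At the optimum: kiln uses 292 of 292 (binding); glaze uses 136 of 145 (slack = 9); labor uses 244 of 244 (binding).
Slack constraints have shadow price 0 (complementary slackness).
Dual feasibility on the basic columns requires 4·y_kiln + 1·y_labor = 7, 5·y_kiln + 6·y_labor = 23.
→ y_kiln = 1 and y_labor = 3.
Reduced cost of plates: c₃ − yᵀa₃ = 18 − (1·5 + 3·5) = 18 − 20 = -2.

-2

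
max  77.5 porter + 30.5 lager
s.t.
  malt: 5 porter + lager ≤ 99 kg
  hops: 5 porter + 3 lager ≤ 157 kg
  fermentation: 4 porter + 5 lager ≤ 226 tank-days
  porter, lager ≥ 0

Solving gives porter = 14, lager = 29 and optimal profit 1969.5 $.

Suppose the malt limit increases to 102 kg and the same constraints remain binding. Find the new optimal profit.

At the optimum: malt uses 99 of 99 (binding); hops uses 157 of 157 (binding); fermentation uses 201 of 226 (slack = 25).
Slack constraints have shadow price 0 (complementary slackness).
From A_Bᵀ y = c: 5·y_malt + 5·y_hops = 77.5; 1·y_malt + 3·y_hops = 30.5.
→ y_malt = 8 and y_hops = 7.5.
Δz = y_malt·Δb = 8 × (3) = 24, so new z* = 1969.5 + 24 = 1993.5.

1993.5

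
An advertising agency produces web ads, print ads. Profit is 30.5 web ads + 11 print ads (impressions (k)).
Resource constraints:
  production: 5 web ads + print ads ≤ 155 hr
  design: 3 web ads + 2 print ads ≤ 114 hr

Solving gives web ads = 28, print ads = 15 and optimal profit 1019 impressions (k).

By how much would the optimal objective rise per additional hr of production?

4

Check each constraint at x*: production 155/155 (tight); design 114/114 (tight).
The binding rows give the dual system: 5·y_production + 3·y_design = 30.5 and 1·y_production + 2·y_design = 11.
→ y_production = 4 and y_design = 3.5.
Shadow price of production = 4.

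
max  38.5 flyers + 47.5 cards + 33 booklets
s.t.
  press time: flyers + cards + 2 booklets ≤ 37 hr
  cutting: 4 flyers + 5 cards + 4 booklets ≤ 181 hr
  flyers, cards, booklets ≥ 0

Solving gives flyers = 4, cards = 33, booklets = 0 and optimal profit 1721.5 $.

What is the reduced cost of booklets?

-8

Check each constraint at x*: press time 37/37 (tight); cutting 181/181 (tight).
From A_Bᵀ y = c: 1·y_press time + 4·y_cutting = 38.5; 1·y_press time + 5·y_cutting = 47.5.
→ y_press time = 2.5 and y_cutting = 9.
Reduced cost of booklets: c₃ − yᵀa₃ = 33 − (2.5·2 + 9·4) = 33 − 41 = -8.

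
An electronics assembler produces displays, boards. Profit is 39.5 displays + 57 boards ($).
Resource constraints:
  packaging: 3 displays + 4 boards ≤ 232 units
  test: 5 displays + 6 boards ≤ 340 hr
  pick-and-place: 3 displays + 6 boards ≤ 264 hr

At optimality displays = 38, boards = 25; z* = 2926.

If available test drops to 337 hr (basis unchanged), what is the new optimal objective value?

Binding: test and pick-and-place. Non-binding: packaging (18 unused).
Slack constraints have shadow price 0 (complementary slackness).
From A_Bᵀ y = c: 5·y_test + 3·y_pick-and-place = 39.5; 6·y_test + 6·y_pick-and-place = 57.
→ y_test = 5.5 and y_pick-and-place = 4.
Δz = y_test·Δb = 5.5 × (-3) = -16.5, so new z* = 2926 − 16.5 = 2909.5.

2909.5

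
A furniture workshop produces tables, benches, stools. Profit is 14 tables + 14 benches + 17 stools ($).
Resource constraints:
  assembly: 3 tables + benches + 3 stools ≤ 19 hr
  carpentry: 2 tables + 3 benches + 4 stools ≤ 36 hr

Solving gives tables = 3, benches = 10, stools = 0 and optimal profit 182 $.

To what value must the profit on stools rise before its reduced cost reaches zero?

22

At the optimum: assembly uses 19 of 19 (binding); carpentry uses 36 of 36 (binding).
From A_Bᵀ y = c: 3·y_assembly + 2·y_carpentry = 14; 1·y_assembly + 3·y_carpentry = 14.
This yields shadow prices y_assembly = 2, y_carpentry = 4.
stools enters the basis when its profit ≥ yᵀa₃ = 2·3 + 4·4 = 22.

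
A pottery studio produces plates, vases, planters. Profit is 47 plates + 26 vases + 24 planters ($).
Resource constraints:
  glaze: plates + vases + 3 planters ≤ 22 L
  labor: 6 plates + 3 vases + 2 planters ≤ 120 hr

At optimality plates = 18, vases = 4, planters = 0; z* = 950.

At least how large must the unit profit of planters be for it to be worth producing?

29

Both glaze and labor are binding at x*.
The binding rows give the dual system: 1·y_glaze + 6·y_labor = 47 and 1·y_glaze + 3·y_labor = 26.
Solving: y_glaze = 5, y_labor = 7.
planters enters the basis when its profit ≥ yᵀa₃ = 5·3 + 7·2 = 29.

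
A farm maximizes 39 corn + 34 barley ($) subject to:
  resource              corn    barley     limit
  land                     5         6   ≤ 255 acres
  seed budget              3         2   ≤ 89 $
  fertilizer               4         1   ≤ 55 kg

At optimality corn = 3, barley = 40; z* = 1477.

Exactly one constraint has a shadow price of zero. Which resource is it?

fertilizer

land: 255/255 (binding)
seed budget: 89/89 (binding)
fertilizer: 52/55 (slack 3)
By complementary slackness, a constraint with positive slack has shadow price 0 → fertilizer.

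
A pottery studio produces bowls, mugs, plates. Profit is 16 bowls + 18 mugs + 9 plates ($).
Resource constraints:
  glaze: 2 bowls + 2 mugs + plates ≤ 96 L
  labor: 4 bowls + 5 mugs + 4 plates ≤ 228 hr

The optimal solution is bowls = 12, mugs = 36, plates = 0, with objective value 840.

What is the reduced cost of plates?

-3

At the optimum: glaze uses 96 of 96 (binding); labor uses 228 of 228 (binding).
From A_Bᵀ y = c: 2·y_glaze + 4·y_labor = 16; 2·y_glaze + 5·y_labor = 18.
→ y_glaze = 4 and y_labor = 2.
Reduced cost of plates: c₃ − yᵀa₃ = 9 − (4·1 + 2·4) = 9 − 12 = -3.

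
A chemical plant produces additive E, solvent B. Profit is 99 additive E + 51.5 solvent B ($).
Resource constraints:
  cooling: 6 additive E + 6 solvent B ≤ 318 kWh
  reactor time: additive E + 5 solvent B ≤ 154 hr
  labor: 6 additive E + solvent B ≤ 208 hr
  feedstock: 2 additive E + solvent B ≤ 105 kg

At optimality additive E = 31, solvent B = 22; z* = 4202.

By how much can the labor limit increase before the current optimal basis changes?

105

Binding constraints: cooling, labor. The basis is B = [[6,6],[6,1]] with det -30.
Per unit increase in labor, x* moves by d = (0.2, -0.2).
The basis stays optimal until feedstock becomes binding; allowable increase = 105 hr.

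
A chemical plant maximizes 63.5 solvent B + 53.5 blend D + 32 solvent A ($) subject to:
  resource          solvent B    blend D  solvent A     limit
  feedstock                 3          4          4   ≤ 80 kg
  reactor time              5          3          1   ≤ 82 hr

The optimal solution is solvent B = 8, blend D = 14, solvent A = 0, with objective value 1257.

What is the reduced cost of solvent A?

Both feedstock and reactor time are binding at x*.
Dual feasibility on the basic columns requires 3·y_feedstock + 5·y_reactor time = 63.5, 4·y_feedstock + 3·y_reactor time = 53.5.
→ y_feedstock = 7 and y_reactor time = 8.5.
Reduced cost of solvent A: c₃ − yᵀa₃ = 32 − (7·4 + 8.5·1) = 32 − 36.5 = -4.5.

-4.5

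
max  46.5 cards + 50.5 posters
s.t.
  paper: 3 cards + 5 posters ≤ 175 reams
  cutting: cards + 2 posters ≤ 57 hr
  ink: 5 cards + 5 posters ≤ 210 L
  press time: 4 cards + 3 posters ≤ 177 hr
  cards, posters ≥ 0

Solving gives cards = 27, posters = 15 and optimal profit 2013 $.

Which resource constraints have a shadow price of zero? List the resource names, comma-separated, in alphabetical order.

paper: 156/175 (slack 19)
cutting: 57/57 (binding)
ink: 210/210 (binding)
press time: 153/177 (slack 24)
By complementary slackness, a constraint with positive slack has shadow price 0 → paper, press time.

paper, press time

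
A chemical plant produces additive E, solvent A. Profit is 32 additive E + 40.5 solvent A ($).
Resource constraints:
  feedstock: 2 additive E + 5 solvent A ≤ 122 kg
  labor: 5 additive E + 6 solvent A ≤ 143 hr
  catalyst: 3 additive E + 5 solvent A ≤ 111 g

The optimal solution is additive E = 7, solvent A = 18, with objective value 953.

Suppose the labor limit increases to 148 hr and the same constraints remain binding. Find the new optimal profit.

980.5

Binding: labor and catalyst. Non-binding: feedstock (18 unused).
By complementary slackness, y = 0 for the non-binding constraint.
From A_Bᵀ y = c: 5·y_labor + 3·y_catalyst = 32; 6·y_labor + 5·y_catalyst = 40.5.
→ y_labor = 5.5 and y_catalyst = 1.5.
Δz = y_labor·Δb = 5.5 × (5) = 27.5, so new z* = 953 + 27.5 = 980.5.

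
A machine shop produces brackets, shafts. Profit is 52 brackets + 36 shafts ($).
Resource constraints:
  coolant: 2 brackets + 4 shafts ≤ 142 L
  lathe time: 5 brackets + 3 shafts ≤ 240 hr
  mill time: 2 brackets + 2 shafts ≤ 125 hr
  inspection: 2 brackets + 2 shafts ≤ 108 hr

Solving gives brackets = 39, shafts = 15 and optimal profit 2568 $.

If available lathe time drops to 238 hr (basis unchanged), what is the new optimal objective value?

Check each constraint at x*: coolant 138/142 (slack 4); lathe time 240/240 (tight); mill time 108/125 (slack 17); inspection 108/108 (tight).
Since coolant, mill time are not tight, their duals are 0.
The binding rows give the dual system: 5·y_lathe time + 2·y_inspection = 52 and 3·y_lathe time + 2·y_inspection = 36.
→ y_lathe time = 8 and y_inspection = 6.
Δz = y_lathe time·Δb = 8 × (-2) = -16, so new z* = 2568 − 16 = 2552.

2552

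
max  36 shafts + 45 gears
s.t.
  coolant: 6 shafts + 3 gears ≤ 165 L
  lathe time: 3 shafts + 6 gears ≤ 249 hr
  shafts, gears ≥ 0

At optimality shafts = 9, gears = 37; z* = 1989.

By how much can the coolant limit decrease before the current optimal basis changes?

Binding constraints: coolant, lathe time. The basis is B = [[6,3],[3,6]] with det 27.
Per unit decrease in coolant, x* moves by d = (-0.2222, 0.1111).
The basis stays optimal until shafts reaches 0; allowable decrease = 40.5 L.

40.5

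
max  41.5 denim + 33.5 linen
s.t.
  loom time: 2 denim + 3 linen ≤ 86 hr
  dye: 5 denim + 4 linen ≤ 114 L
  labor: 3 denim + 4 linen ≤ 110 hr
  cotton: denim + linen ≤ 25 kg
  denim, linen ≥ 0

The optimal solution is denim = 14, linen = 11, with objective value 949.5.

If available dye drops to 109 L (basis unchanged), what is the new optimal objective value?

Check each constraint at x*: loom time 61/86 (slack 25); dye 114/114 (tight); labor 86/110 (slack 24); cotton 25/25 (tight).
Slack constraints have shadow price 0 (complementary slackness).
Dual feasibility on the basic columns requires 5·y_dye + 1·y_cotton = 41.5, 4·y_dye + 1·y_cotton = 33.5.
This yields shadow prices y_dye = 8, y_cotton = 1.5.
Δz = y_dye·Δb = 8 × (-5) = -40, so new z* = 949.5 − 40 = 909.5.

909.5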